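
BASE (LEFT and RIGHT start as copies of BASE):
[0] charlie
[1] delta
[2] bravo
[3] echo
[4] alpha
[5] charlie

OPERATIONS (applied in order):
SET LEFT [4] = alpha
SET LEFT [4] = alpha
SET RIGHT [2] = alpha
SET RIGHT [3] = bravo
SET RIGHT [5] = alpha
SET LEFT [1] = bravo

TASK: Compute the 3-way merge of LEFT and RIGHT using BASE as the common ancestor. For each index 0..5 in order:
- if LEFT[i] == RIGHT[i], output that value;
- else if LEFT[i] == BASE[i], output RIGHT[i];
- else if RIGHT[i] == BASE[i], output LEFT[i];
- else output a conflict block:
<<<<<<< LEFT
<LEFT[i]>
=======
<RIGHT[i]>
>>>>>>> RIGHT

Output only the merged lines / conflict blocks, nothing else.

Answer: charlie
bravo
alpha
bravo
alpha
alpha

Derivation:
Final LEFT:  [charlie, bravo, bravo, echo, alpha, charlie]
Final RIGHT: [charlie, delta, alpha, bravo, alpha, alpha]
i=0: L=charlie R=charlie -> agree -> charlie
i=1: L=bravo, R=delta=BASE -> take LEFT -> bravo
i=2: L=bravo=BASE, R=alpha -> take RIGHT -> alpha
i=3: L=echo=BASE, R=bravo -> take RIGHT -> bravo
i=4: L=alpha R=alpha -> agree -> alpha
i=5: L=charlie=BASE, R=alpha -> take RIGHT -> alpha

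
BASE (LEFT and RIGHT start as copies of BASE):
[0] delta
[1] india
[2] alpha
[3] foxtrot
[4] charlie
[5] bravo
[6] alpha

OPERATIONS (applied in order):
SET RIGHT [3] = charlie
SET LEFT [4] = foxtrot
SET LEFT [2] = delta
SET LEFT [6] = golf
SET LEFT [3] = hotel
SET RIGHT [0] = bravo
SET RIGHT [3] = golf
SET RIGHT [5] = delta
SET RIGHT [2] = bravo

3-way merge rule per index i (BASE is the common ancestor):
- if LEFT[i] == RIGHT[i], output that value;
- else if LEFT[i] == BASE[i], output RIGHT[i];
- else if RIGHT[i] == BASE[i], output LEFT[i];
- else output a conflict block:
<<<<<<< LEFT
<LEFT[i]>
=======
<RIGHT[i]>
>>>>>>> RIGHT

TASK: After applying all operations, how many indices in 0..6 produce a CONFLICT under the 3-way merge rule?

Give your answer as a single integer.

Final LEFT:  [delta, india, delta, hotel, foxtrot, bravo, golf]
Final RIGHT: [bravo, india, bravo, golf, charlie, delta, alpha]
i=0: L=delta=BASE, R=bravo -> take RIGHT -> bravo
i=1: L=india R=india -> agree -> india
i=2: BASE=alpha L=delta R=bravo all differ -> CONFLICT
i=3: BASE=foxtrot L=hotel R=golf all differ -> CONFLICT
i=4: L=foxtrot, R=charlie=BASE -> take LEFT -> foxtrot
i=5: L=bravo=BASE, R=delta -> take RIGHT -> delta
i=6: L=golf, R=alpha=BASE -> take LEFT -> golf
Conflict count: 2

Answer: 2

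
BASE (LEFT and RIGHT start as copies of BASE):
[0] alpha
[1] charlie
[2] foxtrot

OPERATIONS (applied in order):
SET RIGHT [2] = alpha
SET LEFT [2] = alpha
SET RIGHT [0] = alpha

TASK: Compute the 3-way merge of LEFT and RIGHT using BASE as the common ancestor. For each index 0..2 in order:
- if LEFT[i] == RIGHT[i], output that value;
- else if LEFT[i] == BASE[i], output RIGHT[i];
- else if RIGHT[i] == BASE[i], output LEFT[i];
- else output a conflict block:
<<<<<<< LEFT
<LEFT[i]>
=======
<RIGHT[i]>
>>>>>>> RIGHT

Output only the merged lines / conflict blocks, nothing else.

Answer: alpha
charlie
alpha

Derivation:
Final LEFT:  [alpha, charlie, alpha]
Final RIGHT: [alpha, charlie, alpha]
i=0: L=alpha R=alpha -> agree -> alpha
i=1: L=charlie R=charlie -> agree -> charlie
i=2: L=alpha R=alpha -> agree -> alpha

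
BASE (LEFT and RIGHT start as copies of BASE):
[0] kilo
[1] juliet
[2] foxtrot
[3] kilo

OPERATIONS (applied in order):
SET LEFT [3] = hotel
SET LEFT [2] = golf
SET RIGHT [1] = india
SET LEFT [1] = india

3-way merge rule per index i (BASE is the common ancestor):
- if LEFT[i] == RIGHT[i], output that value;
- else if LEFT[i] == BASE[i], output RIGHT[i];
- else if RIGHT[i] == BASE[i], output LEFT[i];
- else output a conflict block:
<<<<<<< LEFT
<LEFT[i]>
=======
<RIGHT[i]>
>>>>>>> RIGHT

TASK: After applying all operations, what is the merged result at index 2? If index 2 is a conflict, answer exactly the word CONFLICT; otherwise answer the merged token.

Answer: golf

Derivation:
Final LEFT:  [kilo, india, golf, hotel]
Final RIGHT: [kilo, india, foxtrot, kilo]
i=0: L=kilo R=kilo -> agree -> kilo
i=1: L=india R=india -> agree -> india
i=2: L=golf, R=foxtrot=BASE -> take LEFT -> golf
i=3: L=hotel, R=kilo=BASE -> take LEFT -> hotel
Index 2 -> golf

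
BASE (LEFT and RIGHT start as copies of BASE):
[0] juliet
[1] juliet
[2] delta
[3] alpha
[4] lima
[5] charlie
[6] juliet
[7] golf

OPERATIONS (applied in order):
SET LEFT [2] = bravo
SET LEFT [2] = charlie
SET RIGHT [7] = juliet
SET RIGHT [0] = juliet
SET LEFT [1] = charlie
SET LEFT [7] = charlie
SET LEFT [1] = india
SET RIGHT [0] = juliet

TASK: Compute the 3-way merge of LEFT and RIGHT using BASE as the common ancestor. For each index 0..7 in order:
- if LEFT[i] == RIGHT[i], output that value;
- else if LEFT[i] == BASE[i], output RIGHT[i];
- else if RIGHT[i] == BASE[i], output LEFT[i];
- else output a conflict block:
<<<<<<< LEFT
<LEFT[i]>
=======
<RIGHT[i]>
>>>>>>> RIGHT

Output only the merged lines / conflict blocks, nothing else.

Answer: juliet
india
charlie
alpha
lima
charlie
juliet
<<<<<<< LEFT
charlie
=======
juliet
>>>>>>> RIGHT

Derivation:
Final LEFT:  [juliet, india, charlie, alpha, lima, charlie, juliet, charlie]
Final RIGHT: [juliet, juliet, delta, alpha, lima, charlie, juliet, juliet]
i=0: L=juliet R=juliet -> agree -> juliet
i=1: L=india, R=juliet=BASE -> take LEFT -> india
i=2: L=charlie, R=delta=BASE -> take LEFT -> charlie
i=3: L=alpha R=alpha -> agree -> alpha
i=4: L=lima R=lima -> agree -> lima
i=5: L=charlie R=charlie -> agree -> charlie
i=6: L=juliet R=juliet -> agree -> juliet
i=7: BASE=golf L=charlie R=juliet all differ -> CONFLICT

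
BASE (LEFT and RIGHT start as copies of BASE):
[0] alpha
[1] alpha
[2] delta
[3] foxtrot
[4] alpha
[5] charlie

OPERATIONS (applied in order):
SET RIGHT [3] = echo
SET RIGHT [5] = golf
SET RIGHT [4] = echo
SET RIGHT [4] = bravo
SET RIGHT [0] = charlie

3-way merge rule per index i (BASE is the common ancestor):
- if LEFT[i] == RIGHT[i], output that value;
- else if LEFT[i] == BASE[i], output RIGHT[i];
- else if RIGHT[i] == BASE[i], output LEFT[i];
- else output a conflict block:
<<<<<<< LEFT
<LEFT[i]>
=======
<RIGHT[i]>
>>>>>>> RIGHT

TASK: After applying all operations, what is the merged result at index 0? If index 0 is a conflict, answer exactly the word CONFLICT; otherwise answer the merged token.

Final LEFT:  [alpha, alpha, delta, foxtrot, alpha, charlie]
Final RIGHT: [charlie, alpha, delta, echo, bravo, golf]
i=0: L=alpha=BASE, R=charlie -> take RIGHT -> charlie
i=1: L=alpha R=alpha -> agree -> alpha
i=2: L=delta R=delta -> agree -> delta
i=3: L=foxtrot=BASE, R=echo -> take RIGHT -> echo
i=4: L=alpha=BASE, R=bravo -> take RIGHT -> bravo
i=5: L=charlie=BASE, R=golf -> take RIGHT -> golf
Index 0 -> charlie

Answer: charlie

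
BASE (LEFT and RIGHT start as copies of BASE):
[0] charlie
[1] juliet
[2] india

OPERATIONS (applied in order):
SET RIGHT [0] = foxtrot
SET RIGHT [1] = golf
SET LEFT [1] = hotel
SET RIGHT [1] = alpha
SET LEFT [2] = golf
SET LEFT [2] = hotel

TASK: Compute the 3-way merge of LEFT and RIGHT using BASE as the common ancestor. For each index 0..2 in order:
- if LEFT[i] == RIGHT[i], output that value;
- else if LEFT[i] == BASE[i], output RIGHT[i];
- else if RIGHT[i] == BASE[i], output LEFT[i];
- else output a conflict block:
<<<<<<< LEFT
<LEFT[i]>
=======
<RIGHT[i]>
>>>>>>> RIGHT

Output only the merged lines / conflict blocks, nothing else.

Final LEFT:  [charlie, hotel, hotel]
Final RIGHT: [foxtrot, alpha, india]
i=0: L=charlie=BASE, R=foxtrot -> take RIGHT -> foxtrot
i=1: BASE=juliet L=hotel R=alpha all differ -> CONFLICT
i=2: L=hotel, R=india=BASE -> take LEFT -> hotel

Answer: foxtrot
<<<<<<< LEFT
hotel
=======
alpha
>>>>>>> RIGHT
hotel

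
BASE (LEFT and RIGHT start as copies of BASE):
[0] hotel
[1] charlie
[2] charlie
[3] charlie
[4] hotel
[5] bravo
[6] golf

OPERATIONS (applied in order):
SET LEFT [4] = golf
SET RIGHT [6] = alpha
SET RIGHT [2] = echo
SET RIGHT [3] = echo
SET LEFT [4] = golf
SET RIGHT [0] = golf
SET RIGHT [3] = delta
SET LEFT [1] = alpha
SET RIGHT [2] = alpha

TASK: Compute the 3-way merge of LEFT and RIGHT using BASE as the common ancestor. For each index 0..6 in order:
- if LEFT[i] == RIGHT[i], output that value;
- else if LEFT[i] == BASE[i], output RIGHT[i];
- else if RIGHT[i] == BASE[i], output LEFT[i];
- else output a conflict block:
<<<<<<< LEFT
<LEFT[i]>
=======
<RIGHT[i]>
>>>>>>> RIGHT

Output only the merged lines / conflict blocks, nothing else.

Answer: golf
alpha
alpha
delta
golf
bravo
alpha

Derivation:
Final LEFT:  [hotel, alpha, charlie, charlie, golf, bravo, golf]
Final RIGHT: [golf, charlie, alpha, delta, hotel, bravo, alpha]
i=0: L=hotel=BASE, R=golf -> take RIGHT -> golf
i=1: L=alpha, R=charlie=BASE -> take LEFT -> alpha
i=2: L=charlie=BASE, R=alpha -> take RIGHT -> alpha
i=3: L=charlie=BASE, R=delta -> take RIGHT -> delta
i=4: L=golf, R=hotel=BASE -> take LEFT -> golf
i=5: L=bravo R=bravo -> agree -> bravo
i=6: L=golf=BASE, R=alpha -> take RIGHT -> alpha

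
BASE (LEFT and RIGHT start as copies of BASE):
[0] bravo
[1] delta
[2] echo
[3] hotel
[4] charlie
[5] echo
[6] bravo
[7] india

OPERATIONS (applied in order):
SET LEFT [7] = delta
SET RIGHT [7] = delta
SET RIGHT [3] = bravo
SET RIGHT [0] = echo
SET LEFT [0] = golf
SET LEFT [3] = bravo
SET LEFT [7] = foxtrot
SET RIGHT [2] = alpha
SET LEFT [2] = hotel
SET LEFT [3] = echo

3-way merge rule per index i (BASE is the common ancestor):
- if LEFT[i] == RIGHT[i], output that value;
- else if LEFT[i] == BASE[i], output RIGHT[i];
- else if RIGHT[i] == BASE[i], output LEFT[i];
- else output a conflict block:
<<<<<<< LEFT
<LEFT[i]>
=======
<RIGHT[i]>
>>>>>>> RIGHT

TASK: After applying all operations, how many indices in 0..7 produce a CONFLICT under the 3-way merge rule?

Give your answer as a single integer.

Answer: 4

Derivation:
Final LEFT:  [golf, delta, hotel, echo, charlie, echo, bravo, foxtrot]
Final RIGHT: [echo, delta, alpha, bravo, charlie, echo, bravo, delta]
i=0: BASE=bravo L=golf R=echo all differ -> CONFLICT
i=1: L=delta R=delta -> agree -> delta
i=2: BASE=echo L=hotel R=alpha all differ -> CONFLICT
i=3: BASE=hotel L=echo R=bravo all differ -> CONFLICT
i=4: L=charlie R=charlie -> agree -> charlie
i=5: L=echo R=echo -> agree -> echo
i=6: L=bravo R=bravo -> agree -> bravo
i=7: BASE=india L=foxtrot R=delta all differ -> CONFLICT
Conflict count: 4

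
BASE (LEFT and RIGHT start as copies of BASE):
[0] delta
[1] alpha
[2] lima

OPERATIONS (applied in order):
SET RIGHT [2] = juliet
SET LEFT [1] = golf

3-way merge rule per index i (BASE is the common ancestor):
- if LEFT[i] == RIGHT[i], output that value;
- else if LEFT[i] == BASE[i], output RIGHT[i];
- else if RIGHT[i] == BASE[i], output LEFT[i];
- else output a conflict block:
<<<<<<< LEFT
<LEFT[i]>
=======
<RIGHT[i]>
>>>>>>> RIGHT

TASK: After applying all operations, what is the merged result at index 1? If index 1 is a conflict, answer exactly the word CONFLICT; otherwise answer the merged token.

Final LEFT:  [delta, golf, lima]
Final RIGHT: [delta, alpha, juliet]
i=0: L=delta R=delta -> agree -> delta
i=1: L=golf, R=alpha=BASE -> take LEFT -> golf
i=2: L=lima=BASE, R=juliet -> take RIGHT -> juliet
Index 1 -> golf

Answer: golf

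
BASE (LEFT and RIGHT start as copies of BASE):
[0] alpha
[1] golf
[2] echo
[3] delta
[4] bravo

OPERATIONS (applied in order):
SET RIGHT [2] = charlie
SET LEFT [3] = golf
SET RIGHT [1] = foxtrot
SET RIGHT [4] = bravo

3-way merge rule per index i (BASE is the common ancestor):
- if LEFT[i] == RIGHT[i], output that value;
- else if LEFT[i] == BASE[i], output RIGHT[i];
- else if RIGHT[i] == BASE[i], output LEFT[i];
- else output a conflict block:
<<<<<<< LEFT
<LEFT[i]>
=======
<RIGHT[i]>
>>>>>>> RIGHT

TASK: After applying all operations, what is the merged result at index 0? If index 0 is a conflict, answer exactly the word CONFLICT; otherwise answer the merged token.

Answer: alpha

Derivation:
Final LEFT:  [alpha, golf, echo, golf, bravo]
Final RIGHT: [alpha, foxtrot, charlie, delta, bravo]
i=0: L=alpha R=alpha -> agree -> alpha
i=1: L=golf=BASE, R=foxtrot -> take RIGHT -> foxtrot
i=2: L=echo=BASE, R=charlie -> take RIGHT -> charlie
i=3: L=golf, R=delta=BASE -> take LEFT -> golf
i=4: L=bravo R=bravo -> agree -> bravo
Index 0 -> alpha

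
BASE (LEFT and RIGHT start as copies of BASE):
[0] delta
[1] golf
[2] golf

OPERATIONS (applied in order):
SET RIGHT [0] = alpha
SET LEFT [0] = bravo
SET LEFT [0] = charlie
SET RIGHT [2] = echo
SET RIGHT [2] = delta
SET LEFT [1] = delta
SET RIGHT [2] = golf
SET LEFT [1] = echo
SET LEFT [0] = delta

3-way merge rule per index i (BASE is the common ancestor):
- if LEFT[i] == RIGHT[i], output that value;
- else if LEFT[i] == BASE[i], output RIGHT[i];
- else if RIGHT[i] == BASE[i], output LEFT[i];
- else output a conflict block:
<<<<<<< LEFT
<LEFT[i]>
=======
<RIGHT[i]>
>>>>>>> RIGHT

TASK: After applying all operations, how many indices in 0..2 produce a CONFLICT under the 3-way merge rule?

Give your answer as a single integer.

Final LEFT:  [delta, echo, golf]
Final RIGHT: [alpha, golf, golf]
i=0: L=delta=BASE, R=alpha -> take RIGHT -> alpha
i=1: L=echo, R=golf=BASE -> take LEFT -> echo
i=2: L=golf R=golf -> agree -> golf
Conflict count: 0

Answer: 0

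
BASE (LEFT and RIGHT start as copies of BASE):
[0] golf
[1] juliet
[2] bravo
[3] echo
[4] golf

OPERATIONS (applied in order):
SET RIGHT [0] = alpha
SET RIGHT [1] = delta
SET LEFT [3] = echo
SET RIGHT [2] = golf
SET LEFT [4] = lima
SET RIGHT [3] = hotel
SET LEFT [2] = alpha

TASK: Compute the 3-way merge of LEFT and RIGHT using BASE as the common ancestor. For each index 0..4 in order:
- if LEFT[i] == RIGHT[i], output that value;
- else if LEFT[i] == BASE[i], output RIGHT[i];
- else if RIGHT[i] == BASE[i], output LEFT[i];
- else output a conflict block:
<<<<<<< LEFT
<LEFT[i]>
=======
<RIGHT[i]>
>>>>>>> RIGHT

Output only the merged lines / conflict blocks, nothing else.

Answer: alpha
delta
<<<<<<< LEFT
alpha
=======
golf
>>>>>>> RIGHT
hotel
lima

Derivation:
Final LEFT:  [golf, juliet, alpha, echo, lima]
Final RIGHT: [alpha, delta, golf, hotel, golf]
i=0: L=golf=BASE, R=alpha -> take RIGHT -> alpha
i=1: L=juliet=BASE, R=delta -> take RIGHT -> delta
i=2: BASE=bravo L=alpha R=golf all differ -> CONFLICT
i=3: L=echo=BASE, R=hotel -> take RIGHT -> hotel
i=4: L=lima, R=golf=BASE -> take LEFT -> lima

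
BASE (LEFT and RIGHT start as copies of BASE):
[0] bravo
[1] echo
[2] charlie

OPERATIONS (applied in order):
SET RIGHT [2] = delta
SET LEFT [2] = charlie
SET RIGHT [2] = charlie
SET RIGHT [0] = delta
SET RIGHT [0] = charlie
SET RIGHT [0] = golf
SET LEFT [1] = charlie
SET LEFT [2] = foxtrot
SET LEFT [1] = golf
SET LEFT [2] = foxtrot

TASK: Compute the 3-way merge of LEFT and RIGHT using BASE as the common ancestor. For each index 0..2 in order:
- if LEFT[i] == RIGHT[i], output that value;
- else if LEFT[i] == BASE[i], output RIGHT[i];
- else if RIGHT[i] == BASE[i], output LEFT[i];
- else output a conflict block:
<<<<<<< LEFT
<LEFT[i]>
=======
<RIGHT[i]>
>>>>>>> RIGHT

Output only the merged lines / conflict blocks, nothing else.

Final LEFT:  [bravo, golf, foxtrot]
Final RIGHT: [golf, echo, charlie]
i=0: L=bravo=BASE, R=golf -> take RIGHT -> golf
i=1: L=golf, R=echo=BASE -> take LEFT -> golf
i=2: L=foxtrot, R=charlie=BASE -> take LEFT -> foxtrot

Answer: golf
golf
foxtrot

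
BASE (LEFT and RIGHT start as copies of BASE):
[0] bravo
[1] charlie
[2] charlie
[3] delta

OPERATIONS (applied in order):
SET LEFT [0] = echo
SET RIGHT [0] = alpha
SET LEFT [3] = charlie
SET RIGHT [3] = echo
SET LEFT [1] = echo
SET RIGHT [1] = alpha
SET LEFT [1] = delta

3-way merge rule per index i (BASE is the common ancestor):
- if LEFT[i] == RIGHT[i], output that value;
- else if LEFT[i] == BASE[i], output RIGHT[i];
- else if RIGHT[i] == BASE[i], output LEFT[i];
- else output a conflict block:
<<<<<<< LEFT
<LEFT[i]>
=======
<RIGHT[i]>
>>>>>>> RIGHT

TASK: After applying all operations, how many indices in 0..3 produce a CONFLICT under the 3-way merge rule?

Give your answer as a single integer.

Final LEFT:  [echo, delta, charlie, charlie]
Final RIGHT: [alpha, alpha, charlie, echo]
i=0: BASE=bravo L=echo R=alpha all differ -> CONFLICT
i=1: BASE=charlie L=delta R=alpha all differ -> CONFLICT
i=2: L=charlie R=charlie -> agree -> charlie
i=3: BASE=delta L=charlie R=echo all differ -> CONFLICT
Conflict count: 3

Answer: 3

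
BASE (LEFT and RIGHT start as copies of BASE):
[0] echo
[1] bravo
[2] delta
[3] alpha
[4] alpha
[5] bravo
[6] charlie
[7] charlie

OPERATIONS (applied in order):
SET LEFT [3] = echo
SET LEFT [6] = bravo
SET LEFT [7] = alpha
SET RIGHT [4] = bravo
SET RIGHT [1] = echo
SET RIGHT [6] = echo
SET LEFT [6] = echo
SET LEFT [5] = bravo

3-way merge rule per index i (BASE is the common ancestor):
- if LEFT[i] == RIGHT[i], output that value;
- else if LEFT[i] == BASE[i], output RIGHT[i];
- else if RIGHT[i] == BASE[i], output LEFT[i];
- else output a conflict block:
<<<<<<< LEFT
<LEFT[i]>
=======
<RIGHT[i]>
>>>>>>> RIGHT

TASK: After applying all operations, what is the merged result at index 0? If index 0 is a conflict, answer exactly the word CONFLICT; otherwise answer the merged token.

Answer: echo

Derivation:
Final LEFT:  [echo, bravo, delta, echo, alpha, bravo, echo, alpha]
Final RIGHT: [echo, echo, delta, alpha, bravo, bravo, echo, charlie]
i=0: L=echo R=echo -> agree -> echo
i=1: L=bravo=BASE, R=echo -> take RIGHT -> echo
i=2: L=delta R=delta -> agree -> delta
i=3: L=echo, R=alpha=BASE -> take LEFT -> echo
i=4: L=alpha=BASE, R=bravo -> take RIGHT -> bravo
i=5: L=bravo R=bravo -> agree -> bravo
i=6: L=echo R=echo -> agree -> echo
i=7: L=alpha, R=charlie=BASE -> take LEFT -> alpha
Index 0 -> echo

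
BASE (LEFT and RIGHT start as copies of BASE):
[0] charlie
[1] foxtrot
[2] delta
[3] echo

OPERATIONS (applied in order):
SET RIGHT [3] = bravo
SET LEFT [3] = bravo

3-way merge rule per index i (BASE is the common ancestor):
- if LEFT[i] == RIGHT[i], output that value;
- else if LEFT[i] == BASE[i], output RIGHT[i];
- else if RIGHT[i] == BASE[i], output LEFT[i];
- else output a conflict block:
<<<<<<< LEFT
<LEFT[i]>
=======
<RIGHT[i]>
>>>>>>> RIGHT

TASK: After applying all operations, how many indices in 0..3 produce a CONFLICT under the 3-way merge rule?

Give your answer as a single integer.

Final LEFT:  [charlie, foxtrot, delta, bravo]
Final RIGHT: [charlie, foxtrot, delta, bravo]
i=0: L=charlie R=charlie -> agree -> charlie
i=1: L=foxtrot R=foxtrot -> agree -> foxtrot
i=2: L=delta R=delta -> agree -> delta
i=3: L=bravo R=bravo -> agree -> bravo
Conflict count: 0

Answer: 0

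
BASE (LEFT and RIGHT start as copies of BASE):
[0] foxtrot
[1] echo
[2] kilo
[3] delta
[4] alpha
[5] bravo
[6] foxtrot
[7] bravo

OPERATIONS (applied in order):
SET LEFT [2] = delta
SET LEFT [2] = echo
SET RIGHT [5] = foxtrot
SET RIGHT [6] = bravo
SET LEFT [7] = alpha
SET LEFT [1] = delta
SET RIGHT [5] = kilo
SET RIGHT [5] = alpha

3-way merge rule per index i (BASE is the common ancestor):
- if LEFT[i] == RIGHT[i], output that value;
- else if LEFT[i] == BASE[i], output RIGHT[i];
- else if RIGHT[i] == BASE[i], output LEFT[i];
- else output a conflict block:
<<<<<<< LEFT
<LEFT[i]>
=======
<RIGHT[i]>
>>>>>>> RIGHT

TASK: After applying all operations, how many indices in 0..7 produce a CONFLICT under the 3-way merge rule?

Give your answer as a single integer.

Answer: 0

Derivation:
Final LEFT:  [foxtrot, delta, echo, delta, alpha, bravo, foxtrot, alpha]
Final RIGHT: [foxtrot, echo, kilo, delta, alpha, alpha, bravo, bravo]
i=0: L=foxtrot R=foxtrot -> agree -> foxtrot
i=1: L=delta, R=echo=BASE -> take LEFT -> delta
i=2: L=echo, R=kilo=BASE -> take LEFT -> echo
i=3: L=delta R=delta -> agree -> delta
i=4: L=alpha R=alpha -> agree -> alpha
i=5: L=bravo=BASE, R=alpha -> take RIGHT -> alpha
i=6: L=foxtrot=BASE, R=bravo -> take RIGHT -> bravo
i=7: L=alpha, R=bravo=BASE -> take LEFT -> alpha
Conflict count: 0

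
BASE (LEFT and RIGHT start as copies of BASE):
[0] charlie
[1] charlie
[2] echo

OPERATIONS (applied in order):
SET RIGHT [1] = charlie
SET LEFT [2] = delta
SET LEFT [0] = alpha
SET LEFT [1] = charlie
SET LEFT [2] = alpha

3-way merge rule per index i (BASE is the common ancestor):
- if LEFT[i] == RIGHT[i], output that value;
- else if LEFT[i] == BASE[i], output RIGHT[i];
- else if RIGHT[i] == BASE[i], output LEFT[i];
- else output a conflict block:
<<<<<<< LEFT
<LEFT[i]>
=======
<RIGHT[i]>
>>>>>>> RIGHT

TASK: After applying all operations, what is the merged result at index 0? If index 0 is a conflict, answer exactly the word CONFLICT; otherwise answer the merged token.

Final LEFT:  [alpha, charlie, alpha]
Final RIGHT: [charlie, charlie, echo]
i=0: L=alpha, R=charlie=BASE -> take LEFT -> alpha
i=1: L=charlie R=charlie -> agree -> charlie
i=2: L=alpha, R=echo=BASE -> take LEFT -> alpha
Index 0 -> alpha

Answer: alpha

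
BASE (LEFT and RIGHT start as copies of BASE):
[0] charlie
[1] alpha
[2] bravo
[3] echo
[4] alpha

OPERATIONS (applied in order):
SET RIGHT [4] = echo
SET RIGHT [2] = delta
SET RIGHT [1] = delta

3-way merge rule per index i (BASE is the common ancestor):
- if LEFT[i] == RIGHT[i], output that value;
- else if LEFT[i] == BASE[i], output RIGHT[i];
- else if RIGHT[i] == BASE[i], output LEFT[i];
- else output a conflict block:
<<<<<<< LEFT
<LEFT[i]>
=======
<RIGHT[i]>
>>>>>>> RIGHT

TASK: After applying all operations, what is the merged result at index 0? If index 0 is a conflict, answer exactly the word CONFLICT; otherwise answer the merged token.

Final LEFT:  [charlie, alpha, bravo, echo, alpha]
Final RIGHT: [charlie, delta, delta, echo, echo]
i=0: L=charlie R=charlie -> agree -> charlie
i=1: L=alpha=BASE, R=delta -> take RIGHT -> delta
i=2: L=bravo=BASE, R=delta -> take RIGHT -> delta
i=3: L=echo R=echo -> agree -> echo
i=4: L=alpha=BASE, R=echo -> take RIGHT -> echo
Index 0 -> charlie

Answer: charlie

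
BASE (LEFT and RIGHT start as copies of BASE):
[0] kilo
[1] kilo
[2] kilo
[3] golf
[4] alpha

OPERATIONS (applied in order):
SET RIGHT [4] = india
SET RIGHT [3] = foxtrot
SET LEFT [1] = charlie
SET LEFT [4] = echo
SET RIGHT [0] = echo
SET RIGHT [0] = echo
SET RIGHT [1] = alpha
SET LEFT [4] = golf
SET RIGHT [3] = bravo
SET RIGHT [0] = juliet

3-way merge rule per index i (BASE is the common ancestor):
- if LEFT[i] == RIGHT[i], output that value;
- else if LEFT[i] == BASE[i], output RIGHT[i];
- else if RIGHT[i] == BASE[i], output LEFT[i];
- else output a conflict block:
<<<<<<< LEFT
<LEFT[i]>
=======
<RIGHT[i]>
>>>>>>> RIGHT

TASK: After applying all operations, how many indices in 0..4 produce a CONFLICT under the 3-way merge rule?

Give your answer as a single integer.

Answer: 2

Derivation:
Final LEFT:  [kilo, charlie, kilo, golf, golf]
Final RIGHT: [juliet, alpha, kilo, bravo, india]
i=0: L=kilo=BASE, R=juliet -> take RIGHT -> juliet
i=1: BASE=kilo L=charlie R=alpha all differ -> CONFLICT
i=2: L=kilo R=kilo -> agree -> kilo
i=3: L=golf=BASE, R=bravo -> take RIGHT -> bravo
i=4: BASE=alpha L=golf R=india all differ -> CONFLICT
Conflict count: 2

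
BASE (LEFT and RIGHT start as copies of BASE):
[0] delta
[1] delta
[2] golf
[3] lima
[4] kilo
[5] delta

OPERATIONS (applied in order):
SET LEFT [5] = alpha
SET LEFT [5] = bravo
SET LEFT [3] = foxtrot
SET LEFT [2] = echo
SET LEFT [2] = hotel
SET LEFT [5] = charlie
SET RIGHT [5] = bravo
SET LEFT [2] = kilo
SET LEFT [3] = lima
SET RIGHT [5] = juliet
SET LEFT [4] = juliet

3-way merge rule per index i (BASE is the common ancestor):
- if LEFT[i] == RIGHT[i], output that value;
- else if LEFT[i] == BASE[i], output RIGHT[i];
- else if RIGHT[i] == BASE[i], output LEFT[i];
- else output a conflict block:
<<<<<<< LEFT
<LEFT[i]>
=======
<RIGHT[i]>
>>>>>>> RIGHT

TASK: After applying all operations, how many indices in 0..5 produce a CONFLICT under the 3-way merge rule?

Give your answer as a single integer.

Final LEFT:  [delta, delta, kilo, lima, juliet, charlie]
Final RIGHT: [delta, delta, golf, lima, kilo, juliet]
i=0: L=delta R=delta -> agree -> delta
i=1: L=delta R=delta -> agree -> delta
i=2: L=kilo, R=golf=BASE -> take LEFT -> kilo
i=3: L=lima R=lima -> agree -> lima
i=4: L=juliet, R=kilo=BASE -> take LEFT -> juliet
i=5: BASE=delta L=charlie R=juliet all differ -> CONFLICT
Conflict count: 1

Answer: 1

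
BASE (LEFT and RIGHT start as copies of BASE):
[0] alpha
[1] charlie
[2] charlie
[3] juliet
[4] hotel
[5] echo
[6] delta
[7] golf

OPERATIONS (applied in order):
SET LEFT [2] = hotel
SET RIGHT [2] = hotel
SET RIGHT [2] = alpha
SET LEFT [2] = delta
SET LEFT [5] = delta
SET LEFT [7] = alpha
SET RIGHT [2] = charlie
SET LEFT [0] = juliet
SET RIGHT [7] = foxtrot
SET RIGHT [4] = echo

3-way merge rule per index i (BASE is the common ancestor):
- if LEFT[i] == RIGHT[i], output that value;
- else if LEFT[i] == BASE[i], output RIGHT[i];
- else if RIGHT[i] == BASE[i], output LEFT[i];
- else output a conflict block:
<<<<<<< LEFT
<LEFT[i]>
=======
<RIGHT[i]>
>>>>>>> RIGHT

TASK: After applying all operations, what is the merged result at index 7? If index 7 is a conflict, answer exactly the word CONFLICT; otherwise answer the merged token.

Final LEFT:  [juliet, charlie, delta, juliet, hotel, delta, delta, alpha]
Final RIGHT: [alpha, charlie, charlie, juliet, echo, echo, delta, foxtrot]
i=0: L=juliet, R=alpha=BASE -> take LEFT -> juliet
i=1: L=charlie R=charlie -> agree -> charlie
i=2: L=delta, R=charlie=BASE -> take LEFT -> delta
i=3: L=juliet R=juliet -> agree -> juliet
i=4: L=hotel=BASE, R=echo -> take RIGHT -> echo
i=5: L=delta, R=echo=BASE -> take LEFT -> delta
i=6: L=delta R=delta -> agree -> delta
i=7: BASE=golf L=alpha R=foxtrot all differ -> CONFLICT
Index 7 -> CONFLICT

Answer: CONFLICT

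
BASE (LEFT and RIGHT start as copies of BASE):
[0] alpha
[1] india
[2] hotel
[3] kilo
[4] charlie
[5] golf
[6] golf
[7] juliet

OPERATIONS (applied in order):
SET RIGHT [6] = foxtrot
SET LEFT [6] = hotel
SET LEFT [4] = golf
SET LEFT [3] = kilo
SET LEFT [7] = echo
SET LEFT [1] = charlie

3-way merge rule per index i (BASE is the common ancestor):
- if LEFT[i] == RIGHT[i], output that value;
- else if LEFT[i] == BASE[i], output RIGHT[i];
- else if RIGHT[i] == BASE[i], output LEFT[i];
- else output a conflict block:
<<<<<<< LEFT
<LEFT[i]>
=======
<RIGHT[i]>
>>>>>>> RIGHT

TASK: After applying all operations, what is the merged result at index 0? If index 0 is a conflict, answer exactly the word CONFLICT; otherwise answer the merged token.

Answer: alpha

Derivation:
Final LEFT:  [alpha, charlie, hotel, kilo, golf, golf, hotel, echo]
Final RIGHT: [alpha, india, hotel, kilo, charlie, golf, foxtrot, juliet]
i=0: L=alpha R=alpha -> agree -> alpha
i=1: L=charlie, R=india=BASE -> take LEFT -> charlie
i=2: L=hotel R=hotel -> agree -> hotel
i=3: L=kilo R=kilo -> agree -> kilo
i=4: L=golf, R=charlie=BASE -> take LEFT -> golf
i=5: L=golf R=golf -> agree -> golf
i=6: BASE=golf L=hotel R=foxtrot all differ -> CONFLICT
i=7: L=echo, R=juliet=BASE -> take LEFT -> echo
Index 0 -> alpha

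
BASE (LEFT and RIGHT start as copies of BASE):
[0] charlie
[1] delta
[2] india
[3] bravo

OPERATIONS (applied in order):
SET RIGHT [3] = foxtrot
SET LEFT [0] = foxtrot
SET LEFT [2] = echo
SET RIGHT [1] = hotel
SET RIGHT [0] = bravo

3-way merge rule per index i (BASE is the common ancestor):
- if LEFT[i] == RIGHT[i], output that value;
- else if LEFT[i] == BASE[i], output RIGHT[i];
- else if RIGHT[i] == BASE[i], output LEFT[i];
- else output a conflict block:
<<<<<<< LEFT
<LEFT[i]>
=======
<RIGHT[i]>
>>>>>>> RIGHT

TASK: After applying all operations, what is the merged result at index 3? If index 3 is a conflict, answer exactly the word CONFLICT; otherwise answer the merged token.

Answer: foxtrot

Derivation:
Final LEFT:  [foxtrot, delta, echo, bravo]
Final RIGHT: [bravo, hotel, india, foxtrot]
i=0: BASE=charlie L=foxtrot R=bravo all differ -> CONFLICT
i=1: L=delta=BASE, R=hotel -> take RIGHT -> hotel
i=2: L=echo, R=india=BASE -> take LEFT -> echo
i=3: L=bravo=BASE, R=foxtrot -> take RIGHT -> foxtrot
Index 3 -> foxtrot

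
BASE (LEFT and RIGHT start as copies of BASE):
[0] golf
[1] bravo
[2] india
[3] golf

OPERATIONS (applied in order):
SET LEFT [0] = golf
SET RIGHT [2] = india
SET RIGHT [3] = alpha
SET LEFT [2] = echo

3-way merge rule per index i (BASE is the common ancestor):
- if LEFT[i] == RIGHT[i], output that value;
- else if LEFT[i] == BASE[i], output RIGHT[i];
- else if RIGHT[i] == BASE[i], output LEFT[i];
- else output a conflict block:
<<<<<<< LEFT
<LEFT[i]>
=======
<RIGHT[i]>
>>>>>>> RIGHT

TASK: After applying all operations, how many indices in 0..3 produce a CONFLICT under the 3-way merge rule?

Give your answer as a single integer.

Final LEFT:  [golf, bravo, echo, golf]
Final RIGHT: [golf, bravo, india, alpha]
i=0: L=golf R=golf -> agree -> golf
i=1: L=bravo R=bravo -> agree -> bravo
i=2: L=echo, R=india=BASE -> take LEFT -> echo
i=3: L=golf=BASE, R=alpha -> take RIGHT -> alpha
Conflict count: 0

Answer: 0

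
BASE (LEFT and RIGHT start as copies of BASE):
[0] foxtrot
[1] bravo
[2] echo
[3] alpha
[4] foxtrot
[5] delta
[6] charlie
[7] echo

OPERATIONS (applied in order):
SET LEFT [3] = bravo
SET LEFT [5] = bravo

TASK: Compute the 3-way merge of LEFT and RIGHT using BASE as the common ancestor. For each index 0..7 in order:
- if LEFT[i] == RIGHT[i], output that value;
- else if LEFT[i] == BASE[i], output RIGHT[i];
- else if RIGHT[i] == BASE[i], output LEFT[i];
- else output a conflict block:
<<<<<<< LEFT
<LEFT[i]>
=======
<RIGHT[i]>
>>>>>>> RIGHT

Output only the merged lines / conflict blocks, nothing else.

Answer: foxtrot
bravo
echo
bravo
foxtrot
bravo
charlie
echo

Derivation:
Final LEFT:  [foxtrot, bravo, echo, bravo, foxtrot, bravo, charlie, echo]
Final RIGHT: [foxtrot, bravo, echo, alpha, foxtrot, delta, charlie, echo]
i=0: L=foxtrot R=foxtrot -> agree -> foxtrot
i=1: L=bravo R=bravo -> agree -> bravo
i=2: L=echo R=echo -> agree -> echo
i=3: L=bravo, R=alpha=BASE -> take LEFT -> bravo
i=4: L=foxtrot R=foxtrot -> agree -> foxtrot
i=5: L=bravo, R=delta=BASE -> take LEFT -> bravo
i=6: L=charlie R=charlie -> agree -> charlie
i=7: L=echo R=echo -> agree -> echo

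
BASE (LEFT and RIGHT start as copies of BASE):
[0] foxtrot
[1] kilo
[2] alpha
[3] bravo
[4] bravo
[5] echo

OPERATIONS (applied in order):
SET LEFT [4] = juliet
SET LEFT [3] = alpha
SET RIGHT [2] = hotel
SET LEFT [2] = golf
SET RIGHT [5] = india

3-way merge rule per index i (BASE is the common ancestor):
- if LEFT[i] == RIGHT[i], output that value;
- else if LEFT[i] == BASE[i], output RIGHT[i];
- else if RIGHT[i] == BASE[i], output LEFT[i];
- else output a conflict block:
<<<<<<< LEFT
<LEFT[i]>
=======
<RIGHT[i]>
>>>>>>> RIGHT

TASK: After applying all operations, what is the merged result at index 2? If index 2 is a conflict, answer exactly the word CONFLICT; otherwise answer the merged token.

Final LEFT:  [foxtrot, kilo, golf, alpha, juliet, echo]
Final RIGHT: [foxtrot, kilo, hotel, bravo, bravo, india]
i=0: L=foxtrot R=foxtrot -> agree -> foxtrot
i=1: L=kilo R=kilo -> agree -> kilo
i=2: BASE=alpha L=golf R=hotel all differ -> CONFLICT
i=3: L=alpha, R=bravo=BASE -> take LEFT -> alpha
i=4: L=juliet, R=bravo=BASE -> take LEFT -> juliet
i=5: L=echo=BASE, R=india -> take RIGHT -> india
Index 2 -> CONFLICT

Answer: CONFLICT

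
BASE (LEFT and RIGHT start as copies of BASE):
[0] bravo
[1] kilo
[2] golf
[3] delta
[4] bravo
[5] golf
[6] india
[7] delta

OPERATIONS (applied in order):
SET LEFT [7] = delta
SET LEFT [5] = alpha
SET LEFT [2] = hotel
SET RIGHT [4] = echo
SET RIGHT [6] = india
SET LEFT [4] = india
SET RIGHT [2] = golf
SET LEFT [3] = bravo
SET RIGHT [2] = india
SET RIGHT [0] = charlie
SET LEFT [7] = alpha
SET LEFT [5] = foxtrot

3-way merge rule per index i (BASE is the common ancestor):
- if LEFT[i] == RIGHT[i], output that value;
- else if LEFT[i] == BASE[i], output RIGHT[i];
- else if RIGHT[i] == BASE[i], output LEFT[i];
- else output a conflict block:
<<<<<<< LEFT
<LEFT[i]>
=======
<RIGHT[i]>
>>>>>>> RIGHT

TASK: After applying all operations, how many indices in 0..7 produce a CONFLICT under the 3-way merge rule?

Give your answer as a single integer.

Answer: 2

Derivation:
Final LEFT:  [bravo, kilo, hotel, bravo, india, foxtrot, india, alpha]
Final RIGHT: [charlie, kilo, india, delta, echo, golf, india, delta]
i=0: L=bravo=BASE, R=charlie -> take RIGHT -> charlie
i=1: L=kilo R=kilo -> agree -> kilo
i=2: BASE=golf L=hotel R=india all differ -> CONFLICT
i=3: L=bravo, R=delta=BASE -> take LEFT -> bravo
i=4: BASE=bravo L=india R=echo all differ -> CONFLICT
i=5: L=foxtrot, R=golf=BASE -> take LEFT -> foxtrot
i=6: L=india R=india -> agree -> india
i=7: L=alpha, R=delta=BASE -> take LEFT -> alpha
Conflict count: 2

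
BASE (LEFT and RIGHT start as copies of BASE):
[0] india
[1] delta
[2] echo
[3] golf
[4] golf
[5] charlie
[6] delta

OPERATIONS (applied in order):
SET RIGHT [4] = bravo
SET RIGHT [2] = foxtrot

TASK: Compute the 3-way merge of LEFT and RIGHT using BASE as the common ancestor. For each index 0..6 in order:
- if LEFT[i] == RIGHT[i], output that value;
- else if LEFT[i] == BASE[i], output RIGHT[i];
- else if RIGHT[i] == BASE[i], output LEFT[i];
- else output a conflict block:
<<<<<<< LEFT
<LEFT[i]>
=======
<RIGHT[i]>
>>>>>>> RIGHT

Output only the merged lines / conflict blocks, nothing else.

Answer: india
delta
foxtrot
golf
bravo
charlie
delta

Derivation:
Final LEFT:  [india, delta, echo, golf, golf, charlie, delta]
Final RIGHT: [india, delta, foxtrot, golf, bravo, charlie, delta]
i=0: L=india R=india -> agree -> india
i=1: L=delta R=delta -> agree -> delta
i=2: L=echo=BASE, R=foxtrot -> take RIGHT -> foxtrot
i=3: L=golf R=golf -> agree -> golf
i=4: L=golf=BASE, R=bravo -> take RIGHT -> bravo
i=5: L=charlie R=charlie -> agree -> charlie
i=6: L=delta R=delta -> agree -> delta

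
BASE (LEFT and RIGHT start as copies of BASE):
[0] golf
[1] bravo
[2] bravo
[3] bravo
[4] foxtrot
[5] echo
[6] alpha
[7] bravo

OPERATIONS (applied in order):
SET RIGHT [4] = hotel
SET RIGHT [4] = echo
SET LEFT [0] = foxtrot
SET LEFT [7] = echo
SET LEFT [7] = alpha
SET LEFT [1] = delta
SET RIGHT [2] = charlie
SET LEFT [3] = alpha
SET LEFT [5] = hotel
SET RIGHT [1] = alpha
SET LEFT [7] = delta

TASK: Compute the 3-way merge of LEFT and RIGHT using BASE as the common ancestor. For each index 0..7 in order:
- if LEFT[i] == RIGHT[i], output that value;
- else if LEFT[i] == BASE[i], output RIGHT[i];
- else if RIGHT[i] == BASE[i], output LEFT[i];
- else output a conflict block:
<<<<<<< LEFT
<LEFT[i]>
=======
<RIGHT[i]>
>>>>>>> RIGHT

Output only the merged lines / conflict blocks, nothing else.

Answer: foxtrot
<<<<<<< LEFT
delta
=======
alpha
>>>>>>> RIGHT
charlie
alpha
echo
hotel
alpha
delta

Derivation:
Final LEFT:  [foxtrot, delta, bravo, alpha, foxtrot, hotel, alpha, delta]
Final RIGHT: [golf, alpha, charlie, bravo, echo, echo, alpha, bravo]
i=0: L=foxtrot, R=golf=BASE -> take LEFT -> foxtrot
i=1: BASE=bravo L=delta R=alpha all differ -> CONFLICT
i=2: L=bravo=BASE, R=charlie -> take RIGHT -> charlie
i=3: L=alpha, R=bravo=BASE -> take LEFT -> alpha
i=4: L=foxtrot=BASE, R=echo -> take RIGHT -> echo
i=5: L=hotel, R=echo=BASE -> take LEFT -> hotel
i=6: L=alpha R=alpha -> agree -> alpha
i=7: L=delta, R=bravo=BASE -> take LEFT -> delta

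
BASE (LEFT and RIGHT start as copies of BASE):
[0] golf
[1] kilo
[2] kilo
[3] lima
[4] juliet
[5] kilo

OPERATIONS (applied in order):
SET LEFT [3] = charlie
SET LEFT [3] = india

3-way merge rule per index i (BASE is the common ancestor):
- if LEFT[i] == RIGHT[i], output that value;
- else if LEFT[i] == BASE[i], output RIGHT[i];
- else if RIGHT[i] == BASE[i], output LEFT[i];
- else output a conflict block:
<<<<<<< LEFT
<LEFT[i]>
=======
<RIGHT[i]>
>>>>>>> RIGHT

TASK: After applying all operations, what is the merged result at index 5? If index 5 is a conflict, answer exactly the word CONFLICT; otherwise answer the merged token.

Final LEFT:  [golf, kilo, kilo, india, juliet, kilo]
Final RIGHT: [golf, kilo, kilo, lima, juliet, kilo]
i=0: L=golf R=golf -> agree -> golf
i=1: L=kilo R=kilo -> agree -> kilo
i=2: L=kilo R=kilo -> agree -> kilo
i=3: L=india, R=lima=BASE -> take LEFT -> india
i=4: L=juliet R=juliet -> agree -> juliet
i=5: L=kilo R=kilo -> agree -> kilo
Index 5 -> kilo

Answer: kilo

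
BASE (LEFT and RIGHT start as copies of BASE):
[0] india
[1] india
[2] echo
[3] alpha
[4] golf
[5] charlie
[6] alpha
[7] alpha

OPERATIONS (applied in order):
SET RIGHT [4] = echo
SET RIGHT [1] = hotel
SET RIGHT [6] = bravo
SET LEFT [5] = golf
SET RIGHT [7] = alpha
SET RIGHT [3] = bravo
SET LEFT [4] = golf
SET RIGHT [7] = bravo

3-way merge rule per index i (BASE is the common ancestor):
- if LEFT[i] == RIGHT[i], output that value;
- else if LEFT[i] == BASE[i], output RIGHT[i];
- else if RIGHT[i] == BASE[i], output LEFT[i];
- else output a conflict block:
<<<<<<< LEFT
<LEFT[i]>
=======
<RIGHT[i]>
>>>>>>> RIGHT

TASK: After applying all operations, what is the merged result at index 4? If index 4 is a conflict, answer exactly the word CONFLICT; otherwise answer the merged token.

Final LEFT:  [india, india, echo, alpha, golf, golf, alpha, alpha]
Final RIGHT: [india, hotel, echo, bravo, echo, charlie, bravo, bravo]
i=0: L=india R=india -> agree -> india
i=1: L=india=BASE, R=hotel -> take RIGHT -> hotel
i=2: L=echo R=echo -> agree -> echo
i=3: L=alpha=BASE, R=bravo -> take RIGHT -> bravo
i=4: L=golf=BASE, R=echo -> take RIGHT -> echo
i=5: L=golf, R=charlie=BASE -> take LEFT -> golf
i=6: L=alpha=BASE, R=bravo -> take RIGHT -> bravo
i=7: L=alpha=BASE, R=bravo -> take RIGHT -> bravo
Index 4 -> echo

Answer: echo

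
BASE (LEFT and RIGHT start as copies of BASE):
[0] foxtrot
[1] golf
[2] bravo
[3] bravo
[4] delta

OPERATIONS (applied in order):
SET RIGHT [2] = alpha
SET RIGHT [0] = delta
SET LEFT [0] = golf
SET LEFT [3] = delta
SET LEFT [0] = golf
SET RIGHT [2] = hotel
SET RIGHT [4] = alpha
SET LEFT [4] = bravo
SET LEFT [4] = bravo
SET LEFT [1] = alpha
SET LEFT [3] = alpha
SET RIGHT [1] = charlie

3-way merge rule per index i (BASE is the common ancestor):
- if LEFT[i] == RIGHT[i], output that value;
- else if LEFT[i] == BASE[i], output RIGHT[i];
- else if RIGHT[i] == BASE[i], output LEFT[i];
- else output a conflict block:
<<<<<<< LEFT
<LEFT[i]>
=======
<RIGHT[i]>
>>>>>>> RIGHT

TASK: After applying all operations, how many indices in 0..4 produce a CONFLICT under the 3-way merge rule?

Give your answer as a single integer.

Final LEFT:  [golf, alpha, bravo, alpha, bravo]
Final RIGHT: [delta, charlie, hotel, bravo, alpha]
i=0: BASE=foxtrot L=golf R=delta all differ -> CONFLICT
i=1: BASE=golf L=alpha R=charlie all differ -> CONFLICT
i=2: L=bravo=BASE, R=hotel -> take RIGHT -> hotel
i=3: L=alpha, R=bravo=BASE -> take LEFT -> alpha
i=4: BASE=delta L=bravo R=alpha all differ -> CONFLICT
Conflict count: 3

Answer: 3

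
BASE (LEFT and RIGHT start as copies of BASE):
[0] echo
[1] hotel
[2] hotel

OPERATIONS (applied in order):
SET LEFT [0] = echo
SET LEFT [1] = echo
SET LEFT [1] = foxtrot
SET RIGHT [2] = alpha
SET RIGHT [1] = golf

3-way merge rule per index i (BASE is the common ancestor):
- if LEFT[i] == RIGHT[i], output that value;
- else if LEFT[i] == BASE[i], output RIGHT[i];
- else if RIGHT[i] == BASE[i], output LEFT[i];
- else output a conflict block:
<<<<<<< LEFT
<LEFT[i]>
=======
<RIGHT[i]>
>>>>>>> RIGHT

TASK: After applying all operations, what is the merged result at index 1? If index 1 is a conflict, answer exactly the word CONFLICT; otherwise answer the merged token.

Answer: CONFLICT

Derivation:
Final LEFT:  [echo, foxtrot, hotel]
Final RIGHT: [echo, golf, alpha]
i=0: L=echo R=echo -> agree -> echo
i=1: BASE=hotel L=foxtrot R=golf all differ -> CONFLICT
i=2: L=hotel=BASE, R=alpha -> take RIGHT -> alpha
Index 1 -> CONFLICT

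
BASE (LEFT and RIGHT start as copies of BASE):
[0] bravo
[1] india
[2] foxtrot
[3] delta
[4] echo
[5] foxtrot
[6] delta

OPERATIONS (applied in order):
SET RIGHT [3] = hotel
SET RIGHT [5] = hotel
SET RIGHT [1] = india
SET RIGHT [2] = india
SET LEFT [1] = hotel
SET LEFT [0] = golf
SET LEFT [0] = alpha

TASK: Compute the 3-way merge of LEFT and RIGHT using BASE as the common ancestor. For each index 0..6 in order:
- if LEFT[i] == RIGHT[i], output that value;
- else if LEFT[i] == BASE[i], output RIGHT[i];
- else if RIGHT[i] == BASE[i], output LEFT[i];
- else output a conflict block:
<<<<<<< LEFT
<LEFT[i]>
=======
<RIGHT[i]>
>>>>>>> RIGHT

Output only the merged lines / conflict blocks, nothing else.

Final LEFT:  [alpha, hotel, foxtrot, delta, echo, foxtrot, delta]
Final RIGHT: [bravo, india, india, hotel, echo, hotel, delta]
i=0: L=alpha, R=bravo=BASE -> take LEFT -> alpha
i=1: L=hotel, R=india=BASE -> take LEFT -> hotel
i=2: L=foxtrot=BASE, R=india -> take RIGHT -> india
i=3: L=delta=BASE, R=hotel -> take RIGHT -> hotel
i=4: L=echo R=echo -> agree -> echo
i=5: L=foxtrot=BASE, R=hotel -> take RIGHT -> hotel
i=6: L=delta R=delta -> agree -> delta

Answer: alpha
hotel
india
hotel
echo
hotel
delta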